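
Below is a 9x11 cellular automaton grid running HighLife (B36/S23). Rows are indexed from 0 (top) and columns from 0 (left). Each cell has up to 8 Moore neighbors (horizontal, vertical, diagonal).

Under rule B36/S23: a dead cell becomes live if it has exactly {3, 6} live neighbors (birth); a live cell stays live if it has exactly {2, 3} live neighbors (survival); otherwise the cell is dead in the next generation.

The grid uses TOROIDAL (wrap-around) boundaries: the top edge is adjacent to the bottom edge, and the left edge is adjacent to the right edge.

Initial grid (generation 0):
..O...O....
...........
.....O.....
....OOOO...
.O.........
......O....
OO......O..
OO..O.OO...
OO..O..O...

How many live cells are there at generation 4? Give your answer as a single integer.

Answer: 20

Derivation:
Simulating step by step:
Generation 0 (given above): 21 live cells
Generation 1: 23 live cells
.O.........
...........
....OO.....
....OOO....
.......O...
OO.........
OO...OO....
..O..OOOO.O
O.OO...O...
Generation 2: 25 live cells
.OO........
...........
....O.O....
....O.O....
.....OO....
OO....O....
..O..O....O
..OOOO..O.O
O.OO...OO..
Generation 3: 27 live cells
.OOO.......
...........
...........
....OOOO...
......OO...
OO....O....
..O..OO..OO
O....OOOO.O
O......OOO.
Generation 4: 20 live cells
.OO.....O..
..O........
.....OO....
.....O.O...
...........
OO........O
........OO.
OO...O...O.
O.O......O.
Population at generation 4: 20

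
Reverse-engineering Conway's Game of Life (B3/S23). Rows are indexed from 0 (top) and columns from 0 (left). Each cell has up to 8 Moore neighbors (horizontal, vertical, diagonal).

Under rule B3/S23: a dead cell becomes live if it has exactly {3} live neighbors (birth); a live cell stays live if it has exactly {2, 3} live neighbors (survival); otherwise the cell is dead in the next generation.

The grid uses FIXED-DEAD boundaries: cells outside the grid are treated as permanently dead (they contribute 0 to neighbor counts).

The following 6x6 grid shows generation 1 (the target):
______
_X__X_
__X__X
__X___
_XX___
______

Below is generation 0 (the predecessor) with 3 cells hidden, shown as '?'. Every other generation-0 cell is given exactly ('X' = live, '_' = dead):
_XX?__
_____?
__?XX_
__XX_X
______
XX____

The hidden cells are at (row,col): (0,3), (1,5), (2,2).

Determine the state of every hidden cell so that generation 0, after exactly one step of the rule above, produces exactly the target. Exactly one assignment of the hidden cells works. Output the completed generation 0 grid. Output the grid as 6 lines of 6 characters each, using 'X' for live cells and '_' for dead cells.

Answer: _XX___
_____X
__XXX_
__XX_X
______
XX____

Derivation:
Hidden generation-0 cells (in order): (0,3), (1,5), (2,2).
A hidden cell only influences target cells in its own 3x3 neighborhood. Try each of the 2^3 = 8 assignments, step the completed generation 0 forward once under B3/S23, and compare with the target:
  (0,3)=_ (1,5)=_ (2,2)=_ -> step gives (1,1)='_' but target has 'X' -> reject
  (0,3)=_ (1,5)=_ (2,2)=X -> step gives (1,4)='_' but target has 'X' -> reject
  (0,3)=_ (1,5)=X (2,2)=_ -> step gives (1,1)='_' but target has 'X' -> reject
  (0,3)=_ (1,5)=X (2,2)=X -> step reproduces the target at every cell -> ACCEPT
  (0,3)=X (1,5)=_ (2,2)=_ -> step gives (0,2)='X' but target has '_' -> reject
  (0,3)=X (1,5)=_ (2,2)=X -> step gives (0,2)='X' but target has '_' -> reject
  (0,3)=X (1,5)=X (2,2)=_ -> step gives (0,2)='X' but target has '_' -> reject
  (0,3)=X (1,5)=X (2,2)=X -> step gives (0,2)='X' but target has '_' -> reject
Unique solution: (0,3)=dead, (1,5)=live, (2,2)=live.
Check: live-neighbor counts of every cell in the completed generation 0:
111111
134431
023443
023441
233221
111000
Applying B3/S23 to generation 0 with these counts gives:
______
_X__X_
__X__X
__X___
_XX___
______
which matches the target exactly.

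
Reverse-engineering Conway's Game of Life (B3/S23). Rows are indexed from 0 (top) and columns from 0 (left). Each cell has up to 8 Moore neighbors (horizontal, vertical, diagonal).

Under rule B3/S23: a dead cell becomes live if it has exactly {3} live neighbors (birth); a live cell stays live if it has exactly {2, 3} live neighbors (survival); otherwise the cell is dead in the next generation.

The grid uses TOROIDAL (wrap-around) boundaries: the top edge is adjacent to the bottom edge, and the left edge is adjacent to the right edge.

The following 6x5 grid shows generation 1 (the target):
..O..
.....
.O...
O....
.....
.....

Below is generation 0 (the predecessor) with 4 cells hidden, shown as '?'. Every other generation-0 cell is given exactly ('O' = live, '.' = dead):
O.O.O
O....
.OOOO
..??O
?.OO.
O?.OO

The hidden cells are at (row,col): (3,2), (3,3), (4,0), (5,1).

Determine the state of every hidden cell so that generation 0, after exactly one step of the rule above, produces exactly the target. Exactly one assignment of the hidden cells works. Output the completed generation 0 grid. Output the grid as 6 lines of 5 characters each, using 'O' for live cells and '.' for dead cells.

Answer: O.O.O
O....
.OOOO
..OOO
..OO.
OO.OO

Derivation:
Hidden generation-0 cells (in order): (3,2), (3,3), (4,0), (5,1).
A hidden cell only influences target cells in its own 3x3 neighborhood. Try each of the 2^4 = 16 assignments, step the completed generation 0 forward once under B3/S23, and compare with the target:
  (3,2)=. (3,3)=. (4,0)=. (5,1)=. -> step gives (0,2)='.' but target has 'O' -> reject
  (3,2)=. (3,3)=. (4,0)=. (5,1)=O -> step gives (2,2)='O' but target has '.' -> reject
  (3,2)=. (3,3)=. (4,0)=O (5,1)=. -> step gives (0,2)='.' but target has 'O' -> reject
  (3,2)=. (3,3)=. (4,0)=O (5,1)=O -> step gives (2,2)='O' but target has '.' -> reject
  (3,2)=. (3,3)=O (4,0)=. (5,1)=. -> step gives (0,2)='.' but target has 'O' -> reject
  (3,2)=. (3,3)=O (4,0)=. (5,1)=O -> step gives (2,2)='O' but target has '.' -> reject
  (3,2)=. (3,3)=O (4,0)=O (5,1)=. -> step gives (0,2)='.' but target has 'O' -> reject
  (3,2)=. (3,3)=O (4,0)=O (5,1)=O -> step gives (2,2)='O' but target has '.' -> reject
  (3,2)=O (3,3)=. (4,0)=. (5,1)=. -> step gives (0,2)='.' but target has 'O' -> reject
  (3,2)=O (3,3)=. (4,0)=. (5,1)=O -> step gives (2,2)='O' but target has '.' -> reject
  (3,2)=O (3,3)=. (4,0)=O (5,1)=. -> step gives (0,2)='.' but target has 'O' -> reject
  (3,2)=O (3,3)=. (4,0)=O (5,1)=O -> step gives (2,2)='O' but target has '.' -> reject
  (3,2)=O (3,3)=O (4,0)=. (5,1)=. -> step gives (0,2)='.' but target has 'O' -> reject
  (3,2)=O (3,3)=O (4,0)=. (5,1)=O -> step reproduces the target at every cell -> ACCEPT
  (3,2)=O (3,3)=O (4,0)=O (5,1)=. -> step gives (0,2)='.' but target has 'O' -> reject
  (3,2)=O (3,3)=O (4,0)=O (5,1)=O -> step gives (3,0)='.' but target has 'O' -> reject
Unique solution: (3,2)=live, (3,3)=live, (4,0)=dead, (5,1)=live.
Check: live-neighbor counts of every cell in the completed generation 0:
55245
45455
43454
34674
44566
44555
Applying B3/S23 to generation 0 with these counts gives:
..O..
.....
.O...
O....
.....
.....
which matches the target exactly.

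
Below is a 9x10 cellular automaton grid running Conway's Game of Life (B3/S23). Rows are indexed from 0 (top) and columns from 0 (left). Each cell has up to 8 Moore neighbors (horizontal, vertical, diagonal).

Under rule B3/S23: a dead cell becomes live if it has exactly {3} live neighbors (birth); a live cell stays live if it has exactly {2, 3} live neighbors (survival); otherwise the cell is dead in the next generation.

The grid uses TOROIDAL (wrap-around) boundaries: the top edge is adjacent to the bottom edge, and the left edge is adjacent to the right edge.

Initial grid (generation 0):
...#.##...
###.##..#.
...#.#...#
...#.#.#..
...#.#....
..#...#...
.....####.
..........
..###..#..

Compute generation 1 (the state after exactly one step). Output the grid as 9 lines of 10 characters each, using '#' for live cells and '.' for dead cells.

Answer: ......##..
###......#
##.#.#..##
..##.#....
..##.#....
....#.....
.....###..
...###..#.
..#####...

Derivation:
Simulating step by step:
Generation 0 (given above): 27 live cells
Generation 1: 31 live cells
(generation 1 grid is the final answer)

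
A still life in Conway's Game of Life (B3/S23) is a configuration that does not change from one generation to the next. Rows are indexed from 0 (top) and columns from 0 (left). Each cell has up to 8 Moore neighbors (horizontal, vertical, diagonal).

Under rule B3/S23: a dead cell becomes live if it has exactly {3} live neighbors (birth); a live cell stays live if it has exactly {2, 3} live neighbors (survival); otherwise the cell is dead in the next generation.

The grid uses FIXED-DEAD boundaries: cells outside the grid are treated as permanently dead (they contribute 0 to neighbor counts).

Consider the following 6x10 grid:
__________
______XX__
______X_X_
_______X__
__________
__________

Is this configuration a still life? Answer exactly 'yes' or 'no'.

Answer: yes

Derivation:
Compute generation 1 and compare to generation 0 (given above):
Generation 1:
__________
______XX__
______X_X_
_______X__
__________
__________
The grids are IDENTICAL -> still life.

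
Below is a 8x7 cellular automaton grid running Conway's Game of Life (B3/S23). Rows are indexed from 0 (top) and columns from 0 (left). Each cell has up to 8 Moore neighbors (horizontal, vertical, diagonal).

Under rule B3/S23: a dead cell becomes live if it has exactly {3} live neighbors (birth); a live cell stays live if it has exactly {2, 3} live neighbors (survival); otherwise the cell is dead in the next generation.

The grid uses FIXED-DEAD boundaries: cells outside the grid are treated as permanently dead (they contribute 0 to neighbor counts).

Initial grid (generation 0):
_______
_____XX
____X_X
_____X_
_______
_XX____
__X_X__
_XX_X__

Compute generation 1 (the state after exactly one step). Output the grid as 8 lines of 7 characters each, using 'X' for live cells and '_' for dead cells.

Simulating step by step:
Generation 0 (given above): 12 live cells
Generation 1: 10 live cells
(generation 1 grid is the final answer)

Answer: _______
_____XX
____X_X
_____X_
_______
_XXX___
_______
_XX____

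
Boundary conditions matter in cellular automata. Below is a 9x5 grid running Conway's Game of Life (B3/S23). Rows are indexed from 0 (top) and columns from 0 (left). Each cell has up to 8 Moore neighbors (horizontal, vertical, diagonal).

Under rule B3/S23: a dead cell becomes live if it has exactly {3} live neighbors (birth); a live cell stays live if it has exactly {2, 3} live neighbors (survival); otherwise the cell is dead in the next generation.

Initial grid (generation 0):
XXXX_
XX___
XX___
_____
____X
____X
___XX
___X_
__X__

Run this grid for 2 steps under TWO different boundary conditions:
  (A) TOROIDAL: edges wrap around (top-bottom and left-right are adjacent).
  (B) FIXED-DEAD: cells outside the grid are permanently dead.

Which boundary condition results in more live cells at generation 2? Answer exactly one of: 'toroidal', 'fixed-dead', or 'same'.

Answer: toroidal

Derivation:
Under TOROIDAL boundary, generation 2:
X__XX
_X___
XX___
XX___
X___X
X__XX
__X__
X_X__
__X__
Population = 17

Under FIXED-DEAD boundary, generation 2:
_____
X____
_____
_____
_____
___XX
__X__
__X_X
___X_
Population = 7

Comparison: toroidal=17, fixed-dead=7 -> toroidal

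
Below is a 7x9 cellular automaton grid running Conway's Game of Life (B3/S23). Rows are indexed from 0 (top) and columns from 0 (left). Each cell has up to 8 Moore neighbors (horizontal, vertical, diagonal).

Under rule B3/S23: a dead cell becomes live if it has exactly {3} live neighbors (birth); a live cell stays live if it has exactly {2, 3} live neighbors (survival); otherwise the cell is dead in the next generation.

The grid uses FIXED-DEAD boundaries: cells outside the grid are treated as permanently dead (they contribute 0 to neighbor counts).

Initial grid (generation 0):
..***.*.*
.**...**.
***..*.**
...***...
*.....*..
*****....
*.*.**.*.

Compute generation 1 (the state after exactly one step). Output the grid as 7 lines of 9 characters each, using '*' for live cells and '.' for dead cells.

Answer: .***.**..
*...*....
*....*.**
*.****.*.
*........
*.*.*.*..
*.*.**...

Derivation:
Simulating step by step:
Generation 0 (given above): 30 live cells
Generation 1: 26 live cells
(generation 1 grid is the final answer)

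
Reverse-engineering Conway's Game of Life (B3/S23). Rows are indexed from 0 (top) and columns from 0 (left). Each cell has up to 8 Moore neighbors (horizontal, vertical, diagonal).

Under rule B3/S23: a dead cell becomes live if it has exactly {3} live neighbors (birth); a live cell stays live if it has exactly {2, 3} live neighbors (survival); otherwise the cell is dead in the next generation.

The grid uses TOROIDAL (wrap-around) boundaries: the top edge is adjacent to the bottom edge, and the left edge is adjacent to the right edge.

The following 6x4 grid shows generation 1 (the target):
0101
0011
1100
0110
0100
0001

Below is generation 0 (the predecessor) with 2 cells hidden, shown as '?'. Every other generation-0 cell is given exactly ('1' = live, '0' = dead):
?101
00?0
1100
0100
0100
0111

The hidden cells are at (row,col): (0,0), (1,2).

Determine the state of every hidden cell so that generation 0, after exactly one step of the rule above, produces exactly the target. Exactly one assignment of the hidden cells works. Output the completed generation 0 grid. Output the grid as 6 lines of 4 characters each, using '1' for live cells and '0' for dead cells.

Hidden generation-0 cells (in order): (0,0), (1,2).
A hidden cell only influences target cells in its own 3x3 neighborhood. Try each of the 2^2 = 4 assignments, step the completed generation 0 forward once under B3/S23, and compare with the target:
  (0,0)=0 (1,2)=0 -> step gives (1,1)='1' but target has '0' -> reject
  (0,0)=0 (1,2)=1 -> step gives (2,2)='1' but target has '0' -> reject
  (0,0)=1 (1,2)=0 -> step reproduces the target at every cell -> ACCEPT
  (0,0)=1 (1,2)=1 -> step gives (0,1)='0' but target has '1' -> reject
Unique solution: (0,0)=live, (1,2)=dead.
Check: live-neighbor counts of every cell in the completed generation 0:
4353
5433
2221
4331
4352
6453
Applying B3/S23 to generation 0 with these counts gives:
0101
0011
1100
0110
0100
0001
which matches the target exactly.

Answer: 1101
0000
1100
0100
0100
0111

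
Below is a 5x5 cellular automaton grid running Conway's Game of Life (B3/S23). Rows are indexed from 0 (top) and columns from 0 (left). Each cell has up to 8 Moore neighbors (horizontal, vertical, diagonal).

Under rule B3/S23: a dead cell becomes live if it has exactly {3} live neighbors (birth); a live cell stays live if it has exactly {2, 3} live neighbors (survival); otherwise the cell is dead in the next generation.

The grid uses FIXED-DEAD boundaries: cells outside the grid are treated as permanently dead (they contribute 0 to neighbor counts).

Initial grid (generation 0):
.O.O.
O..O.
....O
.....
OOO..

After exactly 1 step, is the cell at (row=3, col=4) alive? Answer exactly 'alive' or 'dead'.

Simulating step by step:
Generation 0 (given above): 8 live cells
Generation 1: 6 live cells
..O..
..OOO
.....
.O...
.O...

Cell (3,4) at generation 1: 0 -> dead

Answer: dead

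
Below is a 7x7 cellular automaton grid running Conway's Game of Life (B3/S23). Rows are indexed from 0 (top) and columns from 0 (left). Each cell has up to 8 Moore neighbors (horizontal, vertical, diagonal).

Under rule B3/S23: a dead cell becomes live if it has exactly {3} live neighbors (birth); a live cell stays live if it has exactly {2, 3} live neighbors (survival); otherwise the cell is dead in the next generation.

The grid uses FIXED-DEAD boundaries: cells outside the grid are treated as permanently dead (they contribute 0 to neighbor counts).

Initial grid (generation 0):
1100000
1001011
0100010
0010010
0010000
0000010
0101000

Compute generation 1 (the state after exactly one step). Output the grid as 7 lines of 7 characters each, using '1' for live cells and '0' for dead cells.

Answer: 1100000
1010111
0110010
0110000
0000000
0010000
0000000

Derivation:
Simulating step by step:
Generation 0 (given above): 14 live cells
Generation 1: 13 live cells
(generation 1 grid is the final answer)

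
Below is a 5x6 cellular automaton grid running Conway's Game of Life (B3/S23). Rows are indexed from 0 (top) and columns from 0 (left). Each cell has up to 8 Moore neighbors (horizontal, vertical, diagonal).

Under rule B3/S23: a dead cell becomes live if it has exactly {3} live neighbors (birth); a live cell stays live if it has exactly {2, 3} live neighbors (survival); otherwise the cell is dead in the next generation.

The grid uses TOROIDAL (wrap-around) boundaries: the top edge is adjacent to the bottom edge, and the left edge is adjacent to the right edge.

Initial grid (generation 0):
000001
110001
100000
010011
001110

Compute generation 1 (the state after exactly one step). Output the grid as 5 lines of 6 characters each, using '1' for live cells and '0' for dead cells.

Simulating step by step:
Generation 0 (given above): 11 live cells
Generation 1: 15 live cells
(generation 1 grid is the final answer)

Answer: 011101
010001
000010
111011
101100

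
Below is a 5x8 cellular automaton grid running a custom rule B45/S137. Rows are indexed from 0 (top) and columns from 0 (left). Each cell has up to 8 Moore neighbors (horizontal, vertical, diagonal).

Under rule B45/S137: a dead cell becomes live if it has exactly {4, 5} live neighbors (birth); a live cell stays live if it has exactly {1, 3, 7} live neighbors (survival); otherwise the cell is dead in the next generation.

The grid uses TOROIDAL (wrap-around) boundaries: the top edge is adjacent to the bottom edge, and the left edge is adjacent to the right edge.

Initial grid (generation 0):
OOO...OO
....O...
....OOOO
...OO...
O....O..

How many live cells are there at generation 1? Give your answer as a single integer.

Answer: 15

Derivation:
Simulating step by step:
Generation 0 (given above): 14 live cells
Generation 1: 15 live cells
OOO....O
O....OOO
...O...O
.....OO.
OO.....O
Population at generation 1: 15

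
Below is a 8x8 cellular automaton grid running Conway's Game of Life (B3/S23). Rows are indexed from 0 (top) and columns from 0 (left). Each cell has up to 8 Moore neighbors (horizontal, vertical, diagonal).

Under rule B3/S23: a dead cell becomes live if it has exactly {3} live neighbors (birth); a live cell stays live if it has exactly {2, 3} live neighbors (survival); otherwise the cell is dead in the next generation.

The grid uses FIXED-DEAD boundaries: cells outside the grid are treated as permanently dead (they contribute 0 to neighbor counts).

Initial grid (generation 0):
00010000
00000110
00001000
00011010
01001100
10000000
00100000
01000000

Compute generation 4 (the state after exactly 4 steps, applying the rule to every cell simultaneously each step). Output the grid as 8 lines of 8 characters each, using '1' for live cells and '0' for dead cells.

Simulating step by step:
Generation 0 (given above): 13 live cells
Generation 1: 11 live cells
00000000
00001100
00011010
00010000
00011100
01000000
01000000
00000000
Generation 2: 10 live cells
00000000
00011100
00010000
00100000
00111000
00101000
00000000
00000000
Generation 3: 12 live cells
00001000
00011000
00110000
00101000
01101000
00101000
00000000
00000000
Generation 4: 12 live cells
(generation 4 grid is the final answer)

Answer: 00011000
00101000
00100000
00001000
01101100
01100000
00000000
00000000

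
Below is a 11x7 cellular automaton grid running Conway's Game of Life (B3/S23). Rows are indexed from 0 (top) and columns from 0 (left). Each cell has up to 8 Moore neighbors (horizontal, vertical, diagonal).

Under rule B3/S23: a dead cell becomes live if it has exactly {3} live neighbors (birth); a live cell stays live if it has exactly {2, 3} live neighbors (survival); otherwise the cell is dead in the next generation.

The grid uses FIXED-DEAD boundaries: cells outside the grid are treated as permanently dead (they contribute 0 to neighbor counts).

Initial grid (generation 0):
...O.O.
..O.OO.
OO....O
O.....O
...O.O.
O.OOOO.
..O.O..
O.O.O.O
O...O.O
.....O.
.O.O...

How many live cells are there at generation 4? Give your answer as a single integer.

Simulating step by step:
Generation 0 (given above): 29 live cells
Generation 1: 31 live cells
...O.O.
.OOOOOO
OO....O
OO...OO
.OOO.OO
.OO..O.
..O....
....O..
.O.OO.O
....OO.
.......
Generation 2: 23 live cells
...O.OO
OO.O..O
...O...
....O..
...O...
....OOO
.OOO...
..O.OO.
...O...
...OOO.
.......
Generation 3: 24 live cells
..O.OOO
...O.OO
..OOO..
...OO..
...O...
....OO.
.OO...O
.O..O..
..O....
...OO..
....O..
Generation 4: 23 live cells
...OO.O
......O
..O....
.......
...O.O.
..OOOO.
.OOOO..
.O.O...
..O.O..
...OO..
...OO..
Population at generation 4: 23

Answer: 23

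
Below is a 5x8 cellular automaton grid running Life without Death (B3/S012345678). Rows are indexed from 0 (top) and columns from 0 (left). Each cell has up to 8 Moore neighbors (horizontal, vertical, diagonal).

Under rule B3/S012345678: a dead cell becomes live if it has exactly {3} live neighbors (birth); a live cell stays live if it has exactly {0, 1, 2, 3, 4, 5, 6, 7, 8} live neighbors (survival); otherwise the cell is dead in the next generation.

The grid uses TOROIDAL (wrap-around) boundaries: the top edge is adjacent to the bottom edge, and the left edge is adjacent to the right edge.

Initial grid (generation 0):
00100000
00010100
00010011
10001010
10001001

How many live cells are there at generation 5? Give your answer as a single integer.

Simulating step by step:
Generation 0 (given above): 12 live cells
Generation 1: 21 live cells
00111000
00111110
00010011
10011010
11011101
Generation 2: 26 live cells
10111001
00111111
00010011
11011010
11011111
Generation 3: 28 live cells
10111001
01111111
01010011
11011010
11011111
Generation 4: 28 live cells
10111001
01111111
01010011
11011010
11011111
Generation 5: 28 live cells
10111001
01111111
01010011
11011010
11011111
Population at generation 5: 28

Answer: 28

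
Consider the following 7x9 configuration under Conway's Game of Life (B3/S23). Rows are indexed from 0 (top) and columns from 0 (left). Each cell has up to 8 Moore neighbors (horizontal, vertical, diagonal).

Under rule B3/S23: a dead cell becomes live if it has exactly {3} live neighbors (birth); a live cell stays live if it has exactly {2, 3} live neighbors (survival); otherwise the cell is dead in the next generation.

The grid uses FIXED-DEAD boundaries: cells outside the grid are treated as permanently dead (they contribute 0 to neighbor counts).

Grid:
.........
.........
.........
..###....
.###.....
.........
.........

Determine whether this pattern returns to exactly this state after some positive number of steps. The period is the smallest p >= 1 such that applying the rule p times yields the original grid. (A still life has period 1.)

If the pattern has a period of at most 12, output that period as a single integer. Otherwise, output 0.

Simulating and comparing each generation to the original:
Gen 0 (original, given above): 6 live cells
Gen 1: 6 live cells, differs from original
Gen 2: 6 live cells, MATCHES original -> period = 2

Answer: 2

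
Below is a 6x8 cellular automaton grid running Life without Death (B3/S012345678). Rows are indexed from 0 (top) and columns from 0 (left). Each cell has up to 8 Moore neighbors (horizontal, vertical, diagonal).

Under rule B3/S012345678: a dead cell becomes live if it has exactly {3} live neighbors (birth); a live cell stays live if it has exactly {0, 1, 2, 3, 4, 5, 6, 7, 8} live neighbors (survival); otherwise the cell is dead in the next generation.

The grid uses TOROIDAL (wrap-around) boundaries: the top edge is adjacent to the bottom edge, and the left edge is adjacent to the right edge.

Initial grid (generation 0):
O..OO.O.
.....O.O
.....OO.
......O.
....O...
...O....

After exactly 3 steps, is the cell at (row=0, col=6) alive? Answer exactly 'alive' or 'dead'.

Answer: alive

Derivation:
Simulating step by step:
Generation 0 (given above): 11 live cells
Generation 1: 15 live cells
O..OOOOO
.....O.O
.....OOO
......O.
....O...
...O.O..
Generation 2: 18 live cells
O..OOOOO
.....O.O
.....OOO
......OO
....OO..
...O.O.O
Generation 3: 22 live cells
O..OOOOO
.....O.O
O....OOO
....O.OO
....OO.O
O..O.O.O

Cell (0,6) at generation 3: 1 -> alive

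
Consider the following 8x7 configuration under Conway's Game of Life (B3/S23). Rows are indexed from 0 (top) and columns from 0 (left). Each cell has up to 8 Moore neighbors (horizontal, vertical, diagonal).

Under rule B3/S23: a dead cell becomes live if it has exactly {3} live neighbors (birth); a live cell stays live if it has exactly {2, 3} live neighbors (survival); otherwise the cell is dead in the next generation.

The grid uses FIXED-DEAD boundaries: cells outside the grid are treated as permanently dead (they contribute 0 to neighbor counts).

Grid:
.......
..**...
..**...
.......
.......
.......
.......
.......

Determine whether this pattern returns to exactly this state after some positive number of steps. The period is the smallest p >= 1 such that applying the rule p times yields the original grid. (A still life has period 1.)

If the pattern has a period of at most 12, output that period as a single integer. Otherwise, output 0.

Answer: 1

Derivation:
Simulating and comparing each generation to the original:
Gen 0 (original, given above): 4 live cells
Gen 1: 4 live cells, MATCHES original -> period = 1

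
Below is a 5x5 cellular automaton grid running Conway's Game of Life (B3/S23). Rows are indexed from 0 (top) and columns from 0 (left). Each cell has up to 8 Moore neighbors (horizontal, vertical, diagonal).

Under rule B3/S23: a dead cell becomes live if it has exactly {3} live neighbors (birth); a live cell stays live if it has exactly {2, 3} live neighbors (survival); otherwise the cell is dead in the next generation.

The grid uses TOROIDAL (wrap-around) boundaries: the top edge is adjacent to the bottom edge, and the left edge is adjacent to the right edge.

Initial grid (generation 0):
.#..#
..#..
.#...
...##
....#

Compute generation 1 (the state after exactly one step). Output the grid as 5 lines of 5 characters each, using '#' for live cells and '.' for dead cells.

Simulating step by step:
Generation 0 (given above): 7 live cells
Generation 1: 11 live cells
(generation 1 grid is the final answer)

Answer: #..#.
###..
..##.
#..##
....#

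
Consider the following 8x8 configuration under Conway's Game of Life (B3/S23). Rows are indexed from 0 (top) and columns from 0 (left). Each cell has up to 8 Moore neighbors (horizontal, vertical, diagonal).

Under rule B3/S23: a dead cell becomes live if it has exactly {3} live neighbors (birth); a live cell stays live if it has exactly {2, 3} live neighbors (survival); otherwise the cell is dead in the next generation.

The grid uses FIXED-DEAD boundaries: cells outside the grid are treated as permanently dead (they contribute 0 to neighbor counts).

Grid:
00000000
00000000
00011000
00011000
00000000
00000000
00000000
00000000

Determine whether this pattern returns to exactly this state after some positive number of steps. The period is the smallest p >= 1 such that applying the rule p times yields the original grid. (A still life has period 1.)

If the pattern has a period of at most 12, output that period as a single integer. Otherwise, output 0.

Answer: 1

Derivation:
Simulating and comparing each generation to the original:
Gen 0 (original, given above): 4 live cells
Gen 1: 4 live cells, MATCHES original -> period = 1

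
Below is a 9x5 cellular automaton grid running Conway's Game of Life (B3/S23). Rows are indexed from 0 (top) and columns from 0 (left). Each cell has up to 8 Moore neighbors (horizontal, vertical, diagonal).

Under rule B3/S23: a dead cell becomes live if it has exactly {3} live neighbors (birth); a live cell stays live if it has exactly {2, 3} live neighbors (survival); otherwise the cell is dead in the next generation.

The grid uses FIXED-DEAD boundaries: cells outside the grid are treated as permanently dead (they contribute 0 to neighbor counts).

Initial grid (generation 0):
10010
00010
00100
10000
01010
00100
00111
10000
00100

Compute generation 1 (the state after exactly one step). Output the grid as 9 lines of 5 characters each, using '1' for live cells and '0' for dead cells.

Answer: 00000
00110
00000
01100
01100
01001
01110
01100
00000

Derivation:
Simulating step by step:
Generation 0 (given above): 13 live cells
Generation 1: 13 live cells
(generation 1 grid is the final answer)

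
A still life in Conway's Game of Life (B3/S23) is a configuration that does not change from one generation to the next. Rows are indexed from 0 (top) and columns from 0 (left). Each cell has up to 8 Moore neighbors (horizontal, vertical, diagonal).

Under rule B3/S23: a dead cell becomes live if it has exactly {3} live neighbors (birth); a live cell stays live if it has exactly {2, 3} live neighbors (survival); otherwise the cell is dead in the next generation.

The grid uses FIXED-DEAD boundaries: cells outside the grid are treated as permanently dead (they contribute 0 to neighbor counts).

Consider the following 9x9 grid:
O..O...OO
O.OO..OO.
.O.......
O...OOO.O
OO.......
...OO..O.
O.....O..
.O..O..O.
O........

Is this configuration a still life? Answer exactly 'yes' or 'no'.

Compute generation 1 and compare to generation 0 (given above):
Generation 1:
.OOO..OOO
O.OO..OOO
OOOOO....
O....O...
OO.O..OO.
OO.......
...OOOOO.
OO.......
.........
Cell (0,0) differs: gen0=1 vs gen1=0 -> NOT a still life.

Answer: no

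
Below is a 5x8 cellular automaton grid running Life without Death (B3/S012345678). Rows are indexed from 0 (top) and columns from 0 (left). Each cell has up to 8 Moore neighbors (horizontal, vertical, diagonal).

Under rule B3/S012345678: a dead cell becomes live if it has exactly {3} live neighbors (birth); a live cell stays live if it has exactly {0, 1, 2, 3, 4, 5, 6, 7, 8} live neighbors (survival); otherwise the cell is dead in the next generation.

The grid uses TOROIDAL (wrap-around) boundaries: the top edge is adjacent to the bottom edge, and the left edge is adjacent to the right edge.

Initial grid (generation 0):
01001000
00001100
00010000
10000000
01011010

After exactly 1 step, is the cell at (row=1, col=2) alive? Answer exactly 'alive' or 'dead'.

Simulating step by step:
Generation 0 (given above): 10 live cells
Generation 1: 19 live cells
01101000
00011100
00011000
10111000
11111110

Cell (1,2) at generation 1: 0 -> dead

Answer: dead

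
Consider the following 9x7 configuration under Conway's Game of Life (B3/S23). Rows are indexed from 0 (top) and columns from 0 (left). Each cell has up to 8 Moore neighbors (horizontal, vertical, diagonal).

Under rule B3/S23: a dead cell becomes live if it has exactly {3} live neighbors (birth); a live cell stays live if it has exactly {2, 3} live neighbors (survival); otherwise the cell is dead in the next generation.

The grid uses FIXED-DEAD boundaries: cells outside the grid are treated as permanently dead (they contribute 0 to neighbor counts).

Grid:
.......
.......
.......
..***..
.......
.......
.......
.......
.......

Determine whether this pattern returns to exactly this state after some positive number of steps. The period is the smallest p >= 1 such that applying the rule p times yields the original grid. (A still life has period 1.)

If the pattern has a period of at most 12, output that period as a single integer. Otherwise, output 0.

Answer: 2

Derivation:
Simulating and comparing each generation to the original:
Gen 0 (original, given above): 3 live cells
Gen 1: 3 live cells, differs from original
Gen 2: 3 live cells, MATCHES original -> period = 2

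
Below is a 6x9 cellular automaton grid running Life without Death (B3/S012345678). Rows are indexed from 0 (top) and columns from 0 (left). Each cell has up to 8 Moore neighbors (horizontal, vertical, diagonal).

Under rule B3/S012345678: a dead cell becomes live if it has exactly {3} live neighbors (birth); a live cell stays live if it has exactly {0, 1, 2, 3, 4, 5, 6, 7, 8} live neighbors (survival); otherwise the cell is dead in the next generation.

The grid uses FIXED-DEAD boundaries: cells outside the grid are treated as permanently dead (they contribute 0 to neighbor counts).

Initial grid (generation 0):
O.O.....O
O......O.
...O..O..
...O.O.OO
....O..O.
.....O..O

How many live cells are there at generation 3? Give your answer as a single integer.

Simulating step by step:
Generation 0 (given above): 15 live cells
Generation 1: 20 live cells
OOO.....O
OO.....O.
...OO.O.O
...O.O.OO
....OO.O.
.....O..O
Generation 2: 26 live cells
OOO.....O
OO.O...OO
..OOOOO.O
...O.O.OO
....OO.O.
....OOO.O
Generation 3: 33 live cells
OOO....OO
OO.O.OOOO
.OOOOOO.O
..OO.O.OO
...OOO.O.
....OOOOO
Population at generation 3: 33

Answer: 33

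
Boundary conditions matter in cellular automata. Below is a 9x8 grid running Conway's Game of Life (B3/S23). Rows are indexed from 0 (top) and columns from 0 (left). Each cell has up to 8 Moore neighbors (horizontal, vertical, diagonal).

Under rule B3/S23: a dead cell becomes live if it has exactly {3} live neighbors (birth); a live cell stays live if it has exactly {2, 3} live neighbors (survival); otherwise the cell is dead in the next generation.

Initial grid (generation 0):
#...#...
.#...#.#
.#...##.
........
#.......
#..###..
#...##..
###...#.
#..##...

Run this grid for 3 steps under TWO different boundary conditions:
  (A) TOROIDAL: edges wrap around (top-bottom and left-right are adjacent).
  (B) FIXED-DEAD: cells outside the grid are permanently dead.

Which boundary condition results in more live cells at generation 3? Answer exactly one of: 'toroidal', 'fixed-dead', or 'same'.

Under TOROIDAL boundary, generation 3:
..#...#.
.#####..
########
#.......
#.#.....
#.....#.
........
.##.#..#
....####
Population = 28

Under FIXED-DEAD boundary, generation 3:
.....#..
....#.#.
........
......#.
.##.....
#....#..
#.......
........
.###....
Population = 12

Comparison: toroidal=28, fixed-dead=12 -> toroidal

Answer: toroidal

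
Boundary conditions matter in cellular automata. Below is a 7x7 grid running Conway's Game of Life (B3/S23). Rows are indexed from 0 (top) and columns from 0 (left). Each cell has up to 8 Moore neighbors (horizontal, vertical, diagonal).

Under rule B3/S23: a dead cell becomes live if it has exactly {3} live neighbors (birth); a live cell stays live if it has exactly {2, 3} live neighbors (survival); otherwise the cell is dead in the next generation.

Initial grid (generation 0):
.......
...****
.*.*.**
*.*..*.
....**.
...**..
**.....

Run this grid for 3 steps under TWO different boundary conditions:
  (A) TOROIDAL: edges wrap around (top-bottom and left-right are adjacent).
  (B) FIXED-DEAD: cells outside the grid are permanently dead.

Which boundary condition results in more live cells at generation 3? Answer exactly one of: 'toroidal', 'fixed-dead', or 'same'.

Answer: toroidal

Derivation:
Under TOROIDAL boundary, generation 3:
.*.....
***...*
.*..*.*
.****..
.***...
....*..
*.**...
Population = 19

Under FIXED-DEAD boundary, generation 3:
..**.*.
..*..*.
.*...*.
..****.
...*.*.
....**.
....**.
Population = 17

Comparison: toroidal=19, fixed-dead=17 -> toroidal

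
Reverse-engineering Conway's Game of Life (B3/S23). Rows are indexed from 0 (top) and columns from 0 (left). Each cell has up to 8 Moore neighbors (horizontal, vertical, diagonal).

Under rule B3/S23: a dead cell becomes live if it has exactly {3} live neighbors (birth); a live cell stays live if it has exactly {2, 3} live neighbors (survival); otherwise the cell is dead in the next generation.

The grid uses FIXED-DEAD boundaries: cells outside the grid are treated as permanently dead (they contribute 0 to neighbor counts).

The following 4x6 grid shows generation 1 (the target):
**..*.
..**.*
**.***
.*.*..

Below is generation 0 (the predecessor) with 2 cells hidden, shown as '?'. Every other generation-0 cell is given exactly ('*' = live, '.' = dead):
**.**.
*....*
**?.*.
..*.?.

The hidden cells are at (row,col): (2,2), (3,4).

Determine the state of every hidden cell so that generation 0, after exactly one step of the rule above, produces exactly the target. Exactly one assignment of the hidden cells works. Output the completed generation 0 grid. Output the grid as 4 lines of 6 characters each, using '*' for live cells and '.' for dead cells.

Answer: **.**.
*....*
**..*.
..*.*.

Derivation:
Hidden generation-0 cells (in order): (2,2), (3,4).
A hidden cell only influences target cells in its own 3x3 neighborhood. Try each of the 2^2 = 4 assignments, step the completed generation 0 forward once under B3/S23, and compare with the target:
  (2,2)=. (3,4)=. -> step gives (2,3)='.' but target has '*' -> reject
  (2,2)=. (3,4)=* -> step reproduces the target at every cell -> ACCEPT
  (2,2)=* (3,4)=. -> step gives (1,2)='.' but target has '*' -> reject
  (2,2)=* (3,4)=* -> step gives (1,2)='.' but target has '*' -> reject
Unique solution: (2,2)=dead, (3,4)=live.
Check: live-neighbor counts of every cell in the completed generation 0:
222122
453342
232323
231312
Applying B3/S23 to generation 0 with these counts gives:
**..*.
..**.*
**.***
.*.*..
which matches the target exactly.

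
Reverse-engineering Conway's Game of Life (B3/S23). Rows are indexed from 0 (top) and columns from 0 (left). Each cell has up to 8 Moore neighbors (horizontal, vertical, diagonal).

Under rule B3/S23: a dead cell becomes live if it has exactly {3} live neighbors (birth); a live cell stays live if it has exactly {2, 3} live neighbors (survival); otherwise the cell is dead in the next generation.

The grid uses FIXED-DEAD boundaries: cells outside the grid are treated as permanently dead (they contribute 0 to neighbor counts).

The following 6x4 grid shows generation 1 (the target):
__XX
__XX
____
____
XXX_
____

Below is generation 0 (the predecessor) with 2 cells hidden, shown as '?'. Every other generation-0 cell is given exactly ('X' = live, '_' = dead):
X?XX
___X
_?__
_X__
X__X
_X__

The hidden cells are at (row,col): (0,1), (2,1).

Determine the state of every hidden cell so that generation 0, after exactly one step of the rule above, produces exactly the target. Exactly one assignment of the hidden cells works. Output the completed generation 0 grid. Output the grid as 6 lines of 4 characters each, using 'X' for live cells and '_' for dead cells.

Answer: X_XX
___X
____
_X__
X__X
_X__

Derivation:
Hidden generation-0 cells (in order): (0,1), (2,1).
A hidden cell only influences target cells in its own 3x3 neighborhood. Try each of the 2^2 = 4 assignments, step the completed generation 0 forward once under B3/S23, and compare with the target:
  (0,1)=_ (2,1)=_ -> step reproduces the target at every cell -> ACCEPT
  (0,1)=_ (2,1)=X -> step gives (1,1)='X' but target has '_' -> reject
  (0,1)=X (2,1)=_ -> step gives (0,1)='X' but target has '_' -> reject
  (0,1)=X (2,1)=X -> step gives (0,1)='X' but target has '_' -> reject
Unique solution: (0,1)=dead, (2,1)=dead.
Check: live-neighbor counts of every cell in the completed generation 0:
0222
1232
1121
2121
2330
2121
Applying B3/S23 to generation 0 with these counts gives:
__XX
__XX
____
____
XXX_
____
which matches the target exactly.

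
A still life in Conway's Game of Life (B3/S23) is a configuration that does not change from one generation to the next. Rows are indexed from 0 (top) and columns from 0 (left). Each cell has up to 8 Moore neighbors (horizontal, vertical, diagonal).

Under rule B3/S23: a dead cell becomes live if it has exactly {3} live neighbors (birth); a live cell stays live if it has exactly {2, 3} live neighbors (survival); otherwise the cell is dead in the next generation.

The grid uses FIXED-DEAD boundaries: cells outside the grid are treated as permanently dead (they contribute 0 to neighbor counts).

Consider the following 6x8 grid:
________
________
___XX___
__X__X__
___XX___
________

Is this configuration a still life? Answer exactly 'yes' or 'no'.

Answer: yes

Derivation:
Compute generation 1 and compare to generation 0 (given above):
Generation 1:
________
________
___XX___
__X__X__
___XX___
________
The grids are IDENTICAL -> still life.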